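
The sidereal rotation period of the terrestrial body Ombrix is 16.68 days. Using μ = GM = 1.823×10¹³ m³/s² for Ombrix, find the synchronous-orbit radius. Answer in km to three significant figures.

T = 16.68 days = 1.441×10⁶ s.
A synchronous orbit has period T, so by Kepler's third law a = (μT²/4π²)^(1/3).
μT²/4π² = 1.823×10¹³ × (1.441×10⁶)² / 39.48 = 9.591×10²³ m³.
a = 9.862×10⁷ m = 98616 km.

r_sync ≈ 98600 km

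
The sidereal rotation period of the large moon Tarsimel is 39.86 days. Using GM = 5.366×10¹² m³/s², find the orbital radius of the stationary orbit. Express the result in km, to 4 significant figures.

r_sync ≈ 1.173×10⁵ km

T = 39.86 days = 3.444×10⁶ s.
A synchronous orbit has period T, so by Kepler's third law a = (μT²/4π²)^(1/3).
μT²/4π² = 5.366×10¹² × (3.444×10⁶)² / 39.48 = 1.612×10²⁴ m³.
a = 1.173×10⁸ m = 1.1725×10⁵ km.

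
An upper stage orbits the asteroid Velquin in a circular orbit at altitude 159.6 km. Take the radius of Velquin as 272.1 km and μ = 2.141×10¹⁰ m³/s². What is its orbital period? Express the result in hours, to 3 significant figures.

T ≈ 3.38 hours

r = 272.1 + 159.6 = 431.70 km = 4.3170×10⁵ m.
Kepler's third law: T = 2π√(r³/μ) = 2π√((4.317×10⁵)³ / 2.141×10¹⁰).
r³/μ = 3.758×10⁶ s², so T = 2π × 1.938×10³ = 1.218×10⁴ s.
Converting: 1.218×10⁴ s ÷ 3600 = 3.383 hours.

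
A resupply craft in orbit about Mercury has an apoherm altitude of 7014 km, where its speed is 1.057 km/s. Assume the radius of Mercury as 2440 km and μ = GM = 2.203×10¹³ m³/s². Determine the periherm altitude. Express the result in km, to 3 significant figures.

r_a = 2440 + 7014 = 9454.0 km = 9.454×10⁶ m.
Specific energy ε = v²/2 − μ/r = -1.772×10⁶ J/kg, so a = −μ/(2ε) = 6.218×10⁶ m.
The apsides satisfy r_p + r_a = 2a, so the periherm radius is 2a − r_a = 2.981×10⁶ m = 2981.0 km.
Periherm altitude = 2981.0 − 2440 = 541.04 km.

periherm altitude ≈ 541 km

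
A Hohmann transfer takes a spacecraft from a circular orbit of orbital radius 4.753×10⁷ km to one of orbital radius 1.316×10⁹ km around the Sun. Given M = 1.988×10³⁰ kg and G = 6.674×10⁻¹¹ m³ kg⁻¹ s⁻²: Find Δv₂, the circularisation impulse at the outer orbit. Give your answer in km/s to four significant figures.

Δv ≈ 7.390 km/s

μ = GM = 6.674×10⁻¹¹ × 1.988×10³⁰ = 1.327×10²⁰ m³/s².
r₁ = 4.753×10⁷ km = 4.753×10¹⁰ m.
r₂ = 1.316×10⁹ km = 1.316×10¹² m.
Transfer ellipse a_t = (r₁ + r₂)/2 = 6.818×10¹¹ m.
At r₁: circular v_c1 = √(μ/r₁) = 52830 m/s; transfer-perihelion v_p = √[μ(2/r₁ − 1/a_t)] = 73410 m/s.
At r₂: circular v_c2 = √(μ/r₂) = 10040 m/s; transfer-aphelion v_a = √[μ(2/r₂ − 1/a_t)] = 2651 m/s.
Δv₂ = v_c2 − v_a = 7390 m/s.
= 7.390 km/s.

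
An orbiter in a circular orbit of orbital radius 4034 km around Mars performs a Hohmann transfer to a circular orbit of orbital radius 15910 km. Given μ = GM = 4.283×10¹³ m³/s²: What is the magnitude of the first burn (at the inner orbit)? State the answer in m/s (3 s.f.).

Δv ≈ 857 m/s

r₁ = 4034 km = 4.034×10⁶ m.
r₂ = 15910 km = 1.591×10⁷ m.
Transfer ellipse a_t = (r₁ + r₂)/2 = 9.972×10⁶ m.
At r₁: circular v_c1 = √(μ/r₁) = 3258 m/s; transfer-periapsis v_p = √[μ(2/r₁ − 1/a_t)] = 4116 m/s.
Δv₁ = v_p − v_c1 = 857.3 m/s.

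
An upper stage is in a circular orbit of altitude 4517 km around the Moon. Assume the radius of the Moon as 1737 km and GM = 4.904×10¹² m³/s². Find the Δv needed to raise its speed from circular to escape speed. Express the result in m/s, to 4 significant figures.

Δv ≈ 366.8 m/s

r = 1737 + 4517 = 6254.0 km = 6.2540×10⁶ m.
Circular speed v_c = √(μ/r) = 885.5 m/s.
Escape speed v_esc = √(2μ/r) = √2 × v_c = 1252 m/s.
Δv = v_esc − v_c = 366.8 m/s.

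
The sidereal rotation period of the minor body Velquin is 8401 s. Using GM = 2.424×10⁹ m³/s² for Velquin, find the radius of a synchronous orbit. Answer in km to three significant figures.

r_sync ≈ 163 km

A synchronous orbit has period T, so by Kepler's third law a = (μT²/4π²)^(1/3).
μT²/4π² = 2.424×10⁹ × (8.401×10³)² / 39.48 = 4.333×10¹⁵ m³.
a = 1.630×10⁵ m = 163.03 km.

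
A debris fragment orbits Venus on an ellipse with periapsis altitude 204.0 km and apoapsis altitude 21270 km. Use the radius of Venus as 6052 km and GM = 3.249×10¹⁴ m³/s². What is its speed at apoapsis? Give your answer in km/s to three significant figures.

r_p = 6052 + 204.0 = 6256.0 km = 6.2560×10⁶ m.
r_a = 6052 + 21270 = 27322 km = 2.7322×10⁷ m.
Semi-major axis a = (r_p + r_a)/2 = 16789 km = 1.679×10⁷ m.
Vis-viva: v² = μ(2/r − 1/a) = 3.249×10¹⁴ × (7.320×10⁻⁸ − 5.956×10⁻⁸) = 4.431×10⁶ m²/s².
v = 2105 m/s = 2.105 km/s.

v ≈ 2.11 km/s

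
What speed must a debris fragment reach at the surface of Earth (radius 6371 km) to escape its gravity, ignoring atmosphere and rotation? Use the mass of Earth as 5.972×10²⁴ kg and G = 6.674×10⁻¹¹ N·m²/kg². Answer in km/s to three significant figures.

v_esc ≈ 11.2 km/s

μ = GM = 6.674×10⁻¹¹ × 5.972×10²⁴ = 3.986×10¹⁴ m³/s².
r = R = 6.371×10⁶ m.
Escape speed v_esc = √(2μ/r) = √(2 × 3.986×10¹⁴ / 6.371×10⁶) = √(1.251×10⁸) = 11190 m/s.
= 11.19 km/s.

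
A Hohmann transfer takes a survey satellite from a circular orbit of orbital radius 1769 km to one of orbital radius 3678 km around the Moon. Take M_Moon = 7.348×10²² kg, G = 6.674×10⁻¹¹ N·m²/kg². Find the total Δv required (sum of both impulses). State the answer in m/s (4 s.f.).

Δv_total ≈ 494.0 m/s

μ = GM = 6.674×10⁻¹¹ × 7.348×10²² = 4.904×10¹² m³/s².
r₁ = 1769 km = 1.769×10⁶ m.
r₂ = 3678 km = 3.678×10⁶ m.
Transfer ellipse a_t = (r₁ + r₂)/2 = 2.724×10⁶ m.
At r₁: circular v_c1 = √(μ/r₁) = 1665 m/s; transfer-perilune v_p = √[μ(2/r₁ − 1/a_t)] = 1935 m/s.
Δv₁ = v_p − v_c1 = 269.9 m/s.
At r₂: circular v_c2 = √(μ/r₂) = 1155 m/s; transfer-apolune v_a = √[μ(2/r₂ − 1/a_t)] = 930.6 m/s.
Δv₂ = v_c2 − v_a = 224.1 m/s.
Total Δv = Δv₁ + Δv₂ = 494.0 m/s.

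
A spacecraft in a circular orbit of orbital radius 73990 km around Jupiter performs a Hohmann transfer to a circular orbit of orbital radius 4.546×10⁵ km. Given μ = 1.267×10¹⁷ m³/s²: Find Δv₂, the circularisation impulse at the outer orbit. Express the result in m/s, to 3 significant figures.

Δv ≈ 7860 m/s

r₁ = 73990 km = 7.399×10⁷ m.
r₂ = 4.546×10⁵ km = 4.546×10⁸ m.
Transfer ellipse a_t = (r₁ + r₂)/2 = 2.643×10⁸ m.
At r₁: circular v_c1 = √(μ/r₁) = 41380 m/s; transfer-perijove v_p = √[μ(2/r₁ − 1/a_t)] = 54270 m/s.
At r₂: circular v_c2 = √(μ/r₂) = 16690 m/s; transfer-apojove v_a = √[μ(2/r₂ − 1/a_t)] = 8833 m/s.
Δv₂ = v_c2 − v_a = 7861 m/s.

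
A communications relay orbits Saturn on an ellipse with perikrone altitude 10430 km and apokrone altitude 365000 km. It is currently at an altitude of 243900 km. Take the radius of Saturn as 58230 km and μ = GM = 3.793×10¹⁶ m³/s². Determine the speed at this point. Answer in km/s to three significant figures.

v ≈ 9.84 km/s

r_p = 58230 + 10430 = 68660 km = 6.8660×10⁷ m.
r_a = 58230 + 365000 = 423230 km = 4.2323×10⁸ m.
r = 58230 + 243900 = 3.0213×10⁵ km = 3.021×10⁸ m.
Semi-major axis a = (r_p + r_a)/2 = 2.4594×10⁵ km = 2.459×10⁸ m.
Vis-viva: v² = μ(2/r − 1/a) = 3.793×10¹⁶ × (6.620×10⁻⁹ − 4.066×10⁻⁹) = 9.686×10⁷ m²/s².
v = 9842 m/s = 9.842 km/s.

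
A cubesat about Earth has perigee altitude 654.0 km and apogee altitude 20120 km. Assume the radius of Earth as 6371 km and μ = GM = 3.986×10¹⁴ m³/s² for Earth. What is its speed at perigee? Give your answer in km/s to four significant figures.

v ≈ 9.471 km/s

r_p = 6371 + 654.0 = 7025.0 km = 7.0250×10⁶ m.
r_a = 6371 + 20120 = 26491 km = 2.6491×10⁷ m.
Semi-major axis a = (r_p + r_a)/2 = 16758 km = 1.676×10⁷ m.
Vis-viva: v² = μ(2/r − 1/a) = 3.986×10¹⁴ × (2.847×10⁻⁷ − 5.967×10⁻⁸) = 8.969×10⁷ m²/s².
v = 9471 m/s = 9.471 km/s.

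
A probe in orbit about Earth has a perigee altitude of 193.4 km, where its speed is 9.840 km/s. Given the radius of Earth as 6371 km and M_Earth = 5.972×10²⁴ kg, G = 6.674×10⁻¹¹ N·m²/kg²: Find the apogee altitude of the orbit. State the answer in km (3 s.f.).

μ = GM = 6.674×10⁻¹¹ × 5.972×10²⁴ = 3.986×10¹⁴ m³/s².
r_p = 6371 + 193.4 = 6564.4 km = 6.564×10⁶ m.
Specific energy ε = v²/2 − μ/r = -1.230×10⁷ J/kg, so a = −μ/(2ε) = 1.620×10⁷ m.
The apsides satisfy r_p + r_a = 2a, so the apogee radius is 2a − r_p = 2.583×10⁷ m = 25828 km.
Apogee altitude = 25828 − 6371 = 19457 km.

apogee altitude ≈ 19500 km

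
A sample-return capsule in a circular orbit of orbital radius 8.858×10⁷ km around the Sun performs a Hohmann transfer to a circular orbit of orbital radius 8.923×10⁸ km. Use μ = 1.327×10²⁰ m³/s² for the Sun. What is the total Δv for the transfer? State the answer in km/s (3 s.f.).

r₁ = 8.858×10⁷ km = 8.858×10¹⁰ m.
r₂ = 8.923×10⁸ km = 8.923×10¹¹ m.
Transfer ellipse a_t = (r₁ + r₂)/2 = 4.904×10¹¹ m.
At r₁: circular v_c1 = √(μ/r₁) = 38710 m/s; transfer-perihelion v_p = √[μ(2/r₁ − 1/a_t)] = 52210 m/s.
Δv₁ = v_p − v_c1 = 13500 m/s.
At r₂: circular v_c2 = √(μ/r₂) = 12190 m/s; transfer-aphelion v_a = √[μ(2/r₂ − 1/a_t)] = 5183 m/s.
Δv₂ = v_c2 − v_a = 7012 m/s.
Total Δv = Δv₁ + Δv₂ = 20510 m/s = 20.51 km/s.

Δv_total ≈ 20.5 km/s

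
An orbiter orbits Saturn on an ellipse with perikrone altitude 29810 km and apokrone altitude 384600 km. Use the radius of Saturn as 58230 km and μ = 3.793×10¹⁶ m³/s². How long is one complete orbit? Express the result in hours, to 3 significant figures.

r_p = 58230 + 29810 = 88040 km = 8.8040×10⁷ m.
r_a = 58230 + 384600 = 442830 km = 4.4283×10⁸ m.
Semi-major axis a = (r_p + r_a)/2 = (88040 + 4.4283×10⁵)/2 = 2.6544×10⁵ km = 2.654×10⁸ m.
By Kepler's third law T = 2π√(a³/μ) = 2π × 2.220×10⁴ = 1.395×10⁵ s.
= 38.75 hours.

T ≈ 38.8 hours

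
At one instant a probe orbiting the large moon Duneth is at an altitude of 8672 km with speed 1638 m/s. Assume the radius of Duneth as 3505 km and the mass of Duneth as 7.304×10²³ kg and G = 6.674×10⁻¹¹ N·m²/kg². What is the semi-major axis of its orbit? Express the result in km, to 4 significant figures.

μ = GM = 6.674×10⁻¹¹ × 7.304×10²³ = 4.875×10¹³ m³/s².
r = 3505 + 8672 = 12177 km = 1.218×10⁷ m.
Vis-viva rearranged: 1/a = 2/r − v²/μ = 1.642×10⁻⁷ − 5.504×10⁻⁸ = 1.092×10⁻⁷ m⁻¹.
a = 9.157×10⁶ m = 9157.2 km.

a ≈ 9157 km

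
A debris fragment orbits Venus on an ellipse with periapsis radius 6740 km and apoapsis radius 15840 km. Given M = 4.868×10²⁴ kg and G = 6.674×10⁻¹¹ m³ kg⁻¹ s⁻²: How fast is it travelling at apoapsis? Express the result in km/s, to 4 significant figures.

μ = GM = 6.674×10⁻¹¹ × 4.868×10²⁴ = 3.249×10¹⁴ m³/s².
Semi-major axis a = (r_p + r_a)/2 = 11290 km = 1.129×10⁷ m.
Vis-viva: v² = μ(2/r − 1/a) = 3.249×10¹⁴ × (1.263×10⁻⁷ − 8.857×10⁻⁸) = 1.224×10⁷ m²/s².
v = 3499 m/s = 3.499 km/s.

v ≈ 3.499 km/s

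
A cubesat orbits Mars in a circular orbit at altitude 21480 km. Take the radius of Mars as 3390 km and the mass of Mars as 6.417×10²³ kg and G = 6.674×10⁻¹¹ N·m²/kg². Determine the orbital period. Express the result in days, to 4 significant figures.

T ≈ 1.378 days

μ = GM = 6.674×10⁻¹¹ × 6.417×10²³ = 4.283×10¹³ m³/s².
r = 3390 + 21480 = 24870 km = 2.4870×10⁷ m.
Kepler's third law: T = 2π√(r³/μ) = 2π√((2.487×10⁷)³ / 4.283×10¹³).
r³/μ = 3.592×10⁸ s², so T = 2π × 1.895×10⁴ = 1.191×10⁵ s.
Converting: 1.191×10⁵ s ÷ 86400 = 1.378 days.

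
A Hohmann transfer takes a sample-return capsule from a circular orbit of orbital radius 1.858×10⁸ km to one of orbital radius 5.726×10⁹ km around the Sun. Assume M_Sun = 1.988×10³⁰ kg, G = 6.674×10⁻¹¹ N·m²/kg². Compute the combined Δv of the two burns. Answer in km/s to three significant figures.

Δv_total ≈ 14.1 km/s

μ = GM = 6.674×10⁻¹¹ × 1.988×10³⁰ = 1.327×10²⁰ m³/s².
r₁ = 1.858×10⁸ km = 1.858×10¹¹ m.
r₂ = 5.726×10⁹ km = 5.726×10¹² m.
Transfer ellipse a_t = (r₁ + r₂)/2 = 2.956×10¹² m.
At r₁: circular v_c1 = √(μ/r₁) = 26720 m/s; transfer-perihelion v_p = √[μ(2/r₁ − 1/a_t)] = 37190 m/s.
Δv₁ = v_p − v_c1 = 10470 m/s.
At r₂: circular v_c2 = √(μ/r₂) = 4814 m/s; transfer-aphelion v_a = √[μ(2/r₂ − 1/a_t)] = 1207 m/s.
Δv₂ = v_c2 − v_a = 3607 m/s.
Total Δv = Δv₁ + Δv₂ = 14080 m/s = 14.08 km/s.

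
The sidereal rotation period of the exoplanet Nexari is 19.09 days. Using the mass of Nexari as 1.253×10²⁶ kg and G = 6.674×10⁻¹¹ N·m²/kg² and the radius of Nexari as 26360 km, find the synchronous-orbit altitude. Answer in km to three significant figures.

μ = GM = 6.674×10⁻¹¹ × 1.253×10²⁶ = 8.363×10¹⁵ m³/s².
T = 19.09 days = 1.649×10⁶ s.
A synchronous orbit has period T, so by Kepler's third law a = (μT²/4π²)^(1/3).
μT²/4π² = 8.363×10¹⁵ × (1.649×10⁶)² / 39.48 = 5.763×10²⁶ m³.
a = 8.322×10⁸ m = 8.3216×10⁵ km.
Altitude h = a − R = 8.3216×10⁵ − 26360 = 8.0580×10⁵ km.

h_sync ≈ 8.06×10⁵ km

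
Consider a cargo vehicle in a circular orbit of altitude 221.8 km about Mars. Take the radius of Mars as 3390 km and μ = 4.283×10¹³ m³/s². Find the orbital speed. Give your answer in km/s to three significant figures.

r = 3390 + 221.8 = 3611.8 km = 3.6118×10⁶ m.
For a circular orbit v = √(μ/r) = √(4.283×10¹³ / 3.612×10⁶) = √(1.186×10⁷) = 3444 m/s.
That is 3.444 km/s.

v ≈ 3.44 km/s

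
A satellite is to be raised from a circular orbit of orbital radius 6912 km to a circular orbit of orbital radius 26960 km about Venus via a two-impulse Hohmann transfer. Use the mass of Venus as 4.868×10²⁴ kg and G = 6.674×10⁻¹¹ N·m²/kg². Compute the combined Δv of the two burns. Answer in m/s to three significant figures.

μ = GM = 6.674×10⁻¹¹ × 4.868×10²⁴ = 3.249×10¹⁴ m³/s².
r₁ = 6912 km = 6.912×10⁶ m.
r₂ = 26960 km = 2.696×10⁷ m.
Transfer ellipse a_t = (r₁ + r₂)/2 = 1.694×10⁷ m.
At r₁: circular v_c1 = √(μ/r₁) = 6856 m/s; transfer-periapsis v_p = √[μ(2/r₁ − 1/a_t)] = 8650 m/s.
Δv₁ = v_p − v_c1 = 1794 m/s.
At r₂: circular v_c2 = √(μ/r₂) = 3471 m/s; transfer-apoapsis v_a = √[μ(2/r₂ − 1/a_t)] = 2218 m/s.
Δv₂ = v_c2 − v_a = 1254 m/s.
Total Δv = Δv₁ + Δv₂ = 3048 m/s.

Δv_total ≈ 3050 m/s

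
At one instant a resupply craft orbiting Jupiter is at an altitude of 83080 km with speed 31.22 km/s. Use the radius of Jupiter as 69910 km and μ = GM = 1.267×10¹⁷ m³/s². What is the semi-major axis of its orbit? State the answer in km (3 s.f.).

a ≈ 1.86×10⁵ km

r = 69910 + 83080 = 1.5299×10⁵ km = 1.530×10⁸ m.
Vis-viva rearranged: 1/a = 2/r − v²/μ = 1.307×10⁻⁸ − 7.693×10⁻⁹ = 5.380×10⁻⁹ m⁻¹.
a = 1.859×10⁸ m = 1.8588×10⁵ km.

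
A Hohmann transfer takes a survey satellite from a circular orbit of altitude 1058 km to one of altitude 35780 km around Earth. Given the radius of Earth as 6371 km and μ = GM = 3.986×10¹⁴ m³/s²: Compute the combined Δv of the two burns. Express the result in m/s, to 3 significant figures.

r₁ = 6371 + 1058 = 7429.0 km = 7.4290×10⁶ m.
r₂ = 6371 + 35780 = 42151 km = 4.2151×10⁷ m.
Transfer ellipse a_t = (r₁ + r₂)/2 = 2.479×10⁷ m.
At r₁: circular v_c1 = √(μ/r₁) = 7325 m/s; transfer-perigee v_p = √[μ(2/r₁ − 1/a_t)] = 9551 m/s.
Δv₁ = v_p − v_c1 = 2227 m/s.
At r₂: circular v_c2 = √(μ/r₂) = 3075 m/s; transfer-apogee v_a = √[μ(2/r₂ − 1/a_t)] = 1683 m/s.
Δv₂ = v_c2 − v_a = 1392 m/s.
Total Δv = Δv₁ + Δv₂ = 3618 m/s.

Δv_total ≈ 3620 m/s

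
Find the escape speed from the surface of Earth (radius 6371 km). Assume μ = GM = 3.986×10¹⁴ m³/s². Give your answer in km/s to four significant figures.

v_esc ≈ 11.19 km/s

r = R = 6.371×10⁶ m.
Escape speed v_esc = √(2μ/r) = √(2 × 3.986×10¹⁴ / 6.371×10⁶) = √(1.251×10⁸) = 11190 m/s.
= 11.19 km/s.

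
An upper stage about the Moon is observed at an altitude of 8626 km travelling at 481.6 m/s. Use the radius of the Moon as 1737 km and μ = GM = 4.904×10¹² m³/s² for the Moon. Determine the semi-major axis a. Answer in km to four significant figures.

a ≈ 6863 km

r = 1737 + 8626 = 10363 km = 1.036×10⁷ m.
Vis-viva rearranged: 1/a = 2/r − v²/μ = 1.930×10⁻⁷ − 4.730×10⁻⁸ = 1.457×10⁻⁷ m⁻¹.
a = 6.863×10⁶ m = 6863.5 km.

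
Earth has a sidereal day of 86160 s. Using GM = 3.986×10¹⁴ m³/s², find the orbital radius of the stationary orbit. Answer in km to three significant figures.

r_sync ≈ 42200 km

A synchronous orbit has period T, so by Kepler's third law a = (μT²/4π²)^(1/3).
μT²/4π² = 3.986×10¹⁴ × (8.616×10⁴)² / 39.48 = 7.495×10²² m³.
a = 4.216×10⁷ m = 42163 km.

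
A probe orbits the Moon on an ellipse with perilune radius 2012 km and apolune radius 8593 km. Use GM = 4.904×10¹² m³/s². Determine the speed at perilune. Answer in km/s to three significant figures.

v ≈ 1.99 km/s

Semi-major axis a = (r_p + r_a)/2 = 5302.5 km = 5.302×10⁶ m.
Vis-viva: v² = μ(2/r − 1/a) = 4.904×10¹² × (9.940×10⁻⁷ − 1.886×10⁻⁷) = 3.950×10⁶ m²/s².
v = 1987 m/s = 1.987 km/s.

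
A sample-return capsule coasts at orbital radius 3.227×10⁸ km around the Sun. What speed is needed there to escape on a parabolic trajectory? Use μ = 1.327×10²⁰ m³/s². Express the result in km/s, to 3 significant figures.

r = 3.227×10⁸ km = 3.227×10¹¹ m.
Escape speed v_esc = √(2μ/r) = √(2 × 1.327×10²⁰ / 3.227×10¹¹) = √(8.224×10⁸) = 28680 m/s.
= 28.68 km/s.

v_esc ≈ 28.7 km/s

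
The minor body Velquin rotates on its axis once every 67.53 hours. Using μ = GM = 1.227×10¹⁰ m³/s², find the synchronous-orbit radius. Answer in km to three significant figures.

T = 67.53 hours = 2.431×10⁵ s.
A synchronous orbit has period T, so by Kepler's third law a = (μT²/4π²)^(1/3).
μT²/4π² = 1.227×10¹⁰ × (2.431×10⁵)² / 39.48 = 1.837×10¹⁹ m³.
a = 2.639×10⁶ m = 2638.5 km.

r_sync ≈ 2640 km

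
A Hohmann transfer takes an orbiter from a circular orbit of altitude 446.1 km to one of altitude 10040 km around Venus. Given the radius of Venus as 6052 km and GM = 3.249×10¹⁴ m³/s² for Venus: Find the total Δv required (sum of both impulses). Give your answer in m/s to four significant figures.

Δv_total ≈ 2454 m/s

r₁ = 6052 + 446.1 = 6498.1 km = 6.4981×10⁶ m.
r₂ = 6052 + 10040 = 16092 km = 1.6092×10⁷ m.
Transfer ellipse a_t = (r₁ + r₂)/2 = 1.130×10⁷ m.
At r₁: circular v_c1 = √(μ/r₁) = 7071 m/s; transfer-periapsis v_p = √[μ(2/r₁ − 1/a_t)] = 8440 m/s.
Δv₁ = v_p − v_c1 = 1369 m/s.
At r₂: circular v_c2 = √(μ/r₂) = 4493 m/s; transfer-apoapsis v_a = √[μ(2/r₂ − 1/a_t)] = 3408 m/s.
Δv₂ = v_c2 − v_a = 1085 m/s.
Total Δv = Δv₁ + Δv₂ = 2454 m/s.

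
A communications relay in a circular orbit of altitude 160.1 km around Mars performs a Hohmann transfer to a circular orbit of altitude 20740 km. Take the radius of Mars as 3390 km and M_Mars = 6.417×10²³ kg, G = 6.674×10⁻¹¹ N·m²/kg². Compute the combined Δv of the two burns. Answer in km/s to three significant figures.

μ = GM = 6.674×10⁻¹¹ × 6.417×10²³ = 4.283×10¹³ m³/s².
r₁ = 3390 + 160.1 = 3550.1 km = 3.5501×10⁶ m.
r₂ = 3390 + 20740 = 24130 km = 2.4130×10⁷ m.
Transfer ellipse a_t = (r₁ + r₂)/2 = 1.384×10⁷ m.
At r₁: circular v_c1 = √(μ/r₁) = 3473 m/s; transfer-periapsis v_p = √[μ(2/r₁ − 1/a_t)] = 4586 m/s.
Δv₁ = v_p − v_c1 = 1113 m/s.
At r₂: circular v_c2 = √(μ/r₂) = 1332 m/s; transfer-apoapsis v_a = √[μ(2/r₂ − 1/a_t)] = 674.7 m/s.
Δv₂ = v_c2 − v_a = 657.5 m/s.
Total Δv = Δv₁ + Δv₂ = 1770 m/s = 1.770 km/s.

Δv_total ≈ 1.77 km/s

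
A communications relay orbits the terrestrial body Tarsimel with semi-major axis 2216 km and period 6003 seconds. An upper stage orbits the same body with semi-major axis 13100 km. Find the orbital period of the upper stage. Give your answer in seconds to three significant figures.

Kepler's third law: T² ∝ a³, so T₂ = T₁ (a₂/a₁)^(3/2).
a₂/a₁ = 5.912, (a₂/a₁)^(3/2) = 14.37.
T₂ = 6003 × 14.37 = 86280 seconds.

T₂ ≈ 86300 seconds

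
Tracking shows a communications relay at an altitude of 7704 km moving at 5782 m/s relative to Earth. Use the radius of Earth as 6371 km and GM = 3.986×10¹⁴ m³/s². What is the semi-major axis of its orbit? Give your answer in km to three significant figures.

a ≈ 17200 km

r = 6371 + 7704 = 14075 km = 1.408×10⁷ m.
Vis-viva rearranged: 1/a = 2/r − v²/μ = 1.421×10⁻⁷ − 8.387×10⁻⁸ = 5.822×10⁻⁸ m⁻¹.
a = 1.718×10⁷ m = 17175 km.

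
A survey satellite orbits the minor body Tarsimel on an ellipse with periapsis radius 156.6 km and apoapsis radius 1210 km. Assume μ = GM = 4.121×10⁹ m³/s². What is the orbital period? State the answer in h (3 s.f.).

Semi-major axis a = (r_p + r_a)/2 = (156.60 + 1210.0)/2 = 683.30 km = 6.833×10⁵ m.
By Kepler's third law T = 2π√(a³/μ) = 2π × 8.799×10³ = 5.528×10⁴ s.
= 15.36 h.

T ≈ 15.4 h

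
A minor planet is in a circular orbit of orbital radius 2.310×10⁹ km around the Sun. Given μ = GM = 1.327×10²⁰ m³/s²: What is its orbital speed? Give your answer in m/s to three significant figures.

v ≈ 7580 m/s

r = 2.310×10⁹ km = 2.310×10¹² m.
For a circular orbit v = √(μ/r) = √(1.327×10²⁰ / 2.310×10¹²) = √(5.745×10⁷) = 7579 m/s.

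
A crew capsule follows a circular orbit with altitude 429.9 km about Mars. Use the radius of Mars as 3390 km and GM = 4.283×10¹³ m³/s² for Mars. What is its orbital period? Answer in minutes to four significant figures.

r = 3390 + 429.9 = 3819.9 km = 3.8199×10⁶ m.
Kepler's third law: T = 2π√(r³/μ) = 2π√((3.820×10⁶)³ / 4.283×10¹³).
r³/μ = 1.301×10⁶ s², so T = 2π × 1.141×10³ = 7.168×10³ s.
Converting: 7.168×10³ s ÷ 60.00 = 119.5 minutes.

T ≈ 119.5 minutes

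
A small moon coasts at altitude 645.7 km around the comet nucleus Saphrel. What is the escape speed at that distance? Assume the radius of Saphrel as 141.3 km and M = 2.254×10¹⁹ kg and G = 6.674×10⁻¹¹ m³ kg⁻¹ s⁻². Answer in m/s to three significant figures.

μ = GM = 6.674×10⁻¹¹ × 2.254×10¹⁹ = 1.504×10⁹ m³/s².
r = 141.3 + 645.7 = 787.00 km = 7.8700×10⁵ m.
Escape speed v_esc = √(2μ/r) = √(2 × 1.504×10⁹ / 7.870×10⁵) = √(3.823×10³) = 61.83 m/s.

v_esc ≈ 61.8 m/s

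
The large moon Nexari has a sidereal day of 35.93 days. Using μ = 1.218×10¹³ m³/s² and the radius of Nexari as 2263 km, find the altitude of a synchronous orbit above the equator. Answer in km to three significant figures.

h_sync ≈ 1.42×10⁵ km

T = 35.93 days = 3.104×10⁶ s.
A synchronous orbit has period T, so by Kepler's third law a = (μT²/4π²)^(1/3).
μT²/4π² = 1.218×10¹³ × (3.104×10⁶)² / 39.48 = 2.973×10²⁴ m³.
a = 1.438×10⁸ m = 1.4379×10⁵ km.
Altitude h = a − R = 1.4379×10⁵ − 2263 = 1.4153×10⁵ km.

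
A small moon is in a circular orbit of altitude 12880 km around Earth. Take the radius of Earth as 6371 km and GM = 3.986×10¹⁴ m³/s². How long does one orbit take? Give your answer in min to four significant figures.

T ≈ 443.0 min

r = 6371 + 12880 = 19251 km = 1.9251×10⁷ m.
Kepler's third law: T = 2π√(r³/μ) = 2π√((1.925×10⁷)³ / 3.986×10¹⁴).
r³/μ = 1.790×10⁷ s², so T = 2π × 4.231×10³ = 2.658×10⁴ s.
Converting: 2.658×10⁴ s ÷ 60.00 = 443.0 min.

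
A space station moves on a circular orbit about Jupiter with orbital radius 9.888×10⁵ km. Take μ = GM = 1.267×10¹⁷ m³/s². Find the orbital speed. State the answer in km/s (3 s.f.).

v ≈ 11.3 km/s

r = 9.888×10⁵ km = 9.888×10⁸ m.
For a circular orbit v = √(μ/r) = √(1.267×10¹⁷ / 9.888×10⁸) = √(1.281×10⁸) = 11320 m/s.
That is 11.32 km/s.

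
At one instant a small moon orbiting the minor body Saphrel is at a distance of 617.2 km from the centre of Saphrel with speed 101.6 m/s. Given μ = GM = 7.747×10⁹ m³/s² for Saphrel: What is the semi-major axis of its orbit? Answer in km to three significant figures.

r = 6.172×10⁵ m.
Specific orbital energy ε = v²/2 − μ/r = (101.6)²/2 − 7.747×10⁹/6.172×10⁵ = -7.391×10³ J/kg.
Since ε = −μ/(2a), a = −μ/(2ε) = 5.241×10⁵ m = 524.11 km.

a ≈ 524 km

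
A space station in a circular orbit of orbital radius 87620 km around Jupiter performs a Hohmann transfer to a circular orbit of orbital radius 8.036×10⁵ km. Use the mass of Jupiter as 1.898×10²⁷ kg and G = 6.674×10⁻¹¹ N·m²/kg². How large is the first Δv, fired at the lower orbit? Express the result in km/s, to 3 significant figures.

μ = GM = 6.674×10⁻¹¹ × 1.898×10²⁷ = 1.267×10¹⁷ m³/s².
r₁ = 87620 km = 8.762×10⁷ m.
r₂ = 8.036×10⁵ km = 8.036×10⁸ m.
Transfer ellipse a_t = (r₁ + r₂)/2 = 4.456×10⁸ m.
At r₁: circular v_c1 = √(μ/r₁) = 38020 m/s; transfer-perijove v_p = √[μ(2/r₁ − 1/a_t)] = 51060 m/s.
Δv₁ = v_p − v_c1 = 13040 m/s.
= 13.04 km/s.

Δv ≈ 13.0 km/s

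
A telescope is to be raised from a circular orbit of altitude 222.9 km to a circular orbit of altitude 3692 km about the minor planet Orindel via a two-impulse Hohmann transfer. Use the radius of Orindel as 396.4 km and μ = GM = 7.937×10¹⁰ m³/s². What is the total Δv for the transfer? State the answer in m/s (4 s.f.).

Δv_total ≈ 181.7 m/s

r₁ = 396.4 + 222.9 = 619.30 km = 6.1930×10⁵ m.
r₂ = 396.4 + 3692 = 4088.4 km = 4.0884×10⁶ m.
Transfer ellipse a_t = (r₁ + r₂)/2 = 2.354×10⁶ m.
At r₁: circular v_c1 = √(μ/r₁) = 358.0 m/s; transfer-periapsis v_p = √[μ(2/r₁ − 1/a_t)] = 471.8 m/s.
Δv₁ = v_p − v_c1 = 113.8 m/s.
At r₂: circular v_c2 = √(μ/r₂) = 139.3 m/s; transfer-apoapsis v_a = √[μ(2/r₂ − 1/a_t)] = 71.47 m/s.
Δv₂ = v_c2 − v_a = 67.86 m/s.
Total Δv = Δv₁ + Δv₂ = 181.7 m/s.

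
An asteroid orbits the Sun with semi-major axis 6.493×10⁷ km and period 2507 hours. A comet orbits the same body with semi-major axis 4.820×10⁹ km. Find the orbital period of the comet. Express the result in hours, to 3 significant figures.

T₂ ≈ 1.60×10⁶ hours

Kepler's third law: T² ∝ a³, so T₂ = T₁ (a₂/a₁)^(3/2).
a₂/a₁ = 74.23, (a₂/a₁)^(3/2) = 639.6.
T₂ = 2507 × 639.6 = 1.603×10⁶ hours.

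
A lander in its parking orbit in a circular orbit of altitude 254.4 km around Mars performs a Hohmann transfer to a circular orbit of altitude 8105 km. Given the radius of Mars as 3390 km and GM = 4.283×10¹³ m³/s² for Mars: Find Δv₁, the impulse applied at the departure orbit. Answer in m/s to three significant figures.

Δv ≈ 796 m/s

r₁ = 3390 + 254.4 = 3644.4 km = 3.6444×10⁶ m.
r₂ = 3390 + 8105 = 11495 km = 1.1495×10⁷ m.
Transfer ellipse a_t = (r₁ + r₂)/2 = 7.570×10⁶ m.
At r₁: circular v_c1 = √(μ/r₁) = 3428 m/s; transfer-periapsis v_p = √[μ(2/r₁ − 1/a_t)] = 4225 m/s.
Δv₁ = v_p − v_c1 = 796.3 m/s.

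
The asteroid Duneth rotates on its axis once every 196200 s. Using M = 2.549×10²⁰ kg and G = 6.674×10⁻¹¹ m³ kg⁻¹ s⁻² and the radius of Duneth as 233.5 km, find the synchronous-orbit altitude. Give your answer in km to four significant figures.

μ = GM = 6.674×10⁻¹¹ × 2.549×10²⁰ = 1.701×10¹⁰ m³/s².
A synchronous orbit has period T, so by Kepler's third law a = (μT²/4π²)^(1/3).
μT²/4π² = 1.701×10¹⁰ × (1.962×10⁵)² / 39.48 = 1.659×10¹⁹ m³.
a = 2.550×10⁶ m = 2550.3 km.
Altitude h = a − R = 2550.3 − 233.5 = 2316.8 km.

h_sync ≈ 2317 km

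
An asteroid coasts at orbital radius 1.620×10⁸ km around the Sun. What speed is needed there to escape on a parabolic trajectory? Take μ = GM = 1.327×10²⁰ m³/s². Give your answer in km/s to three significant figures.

v_esc ≈ 40.5 km/s

r = 1.620×10⁸ km = 1.620×10¹¹ m.
Escape speed v_esc = √(2μ/r) = √(2 × 1.327×10²⁰ / 1.620×10¹¹) = √(1.638×10⁹) = 40480 m/s.
= 40.48 km/s.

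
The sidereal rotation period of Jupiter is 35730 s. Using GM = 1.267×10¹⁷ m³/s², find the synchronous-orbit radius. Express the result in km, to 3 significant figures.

A synchronous orbit has period T, so by Kepler's third law a = (μT²/4π²)^(1/3).
μT²/4π² = 1.267×10¹⁷ × (3.573×10⁴)² / 39.48 = 4.097×10²⁴ m³.
a = 1.600×10⁸ m = 1.6002×10⁵ km.

r_sync ≈ 1.60×10⁵ km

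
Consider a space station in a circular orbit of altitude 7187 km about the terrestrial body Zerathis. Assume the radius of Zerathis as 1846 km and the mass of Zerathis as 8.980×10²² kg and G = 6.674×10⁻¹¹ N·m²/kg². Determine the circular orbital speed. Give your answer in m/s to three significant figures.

μ = GM = 6.674×10⁻¹¹ × 8.980×10²² = 5.993×10¹² m³/s².
r = 1846 + 7187 = 9033.0 km = 9.0330×10⁶ m.
For a circular orbit v = √(μ/r) = √(5.993×10¹² / 9.033×10⁶) = √(6.635×10⁵) = 814.5 m/s.

v ≈ 815 m/s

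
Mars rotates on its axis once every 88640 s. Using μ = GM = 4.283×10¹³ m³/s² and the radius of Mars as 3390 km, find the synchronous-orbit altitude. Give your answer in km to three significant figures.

h_sync ≈ 17000 km

A synchronous orbit has period T, so by Kepler's third law a = (μT²/4π²)^(1/3).
μT²/4π² = 4.283×10¹³ × (8.864×10⁴)² / 39.48 = 8.524×10²¹ m³.
a = 2.043×10⁷ m = 20428 km.
Altitude h = a − R = 20428 − 3390 = 17038 km.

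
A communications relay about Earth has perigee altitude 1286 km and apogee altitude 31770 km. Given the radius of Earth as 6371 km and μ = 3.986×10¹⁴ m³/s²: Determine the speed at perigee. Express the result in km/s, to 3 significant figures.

v ≈ 9.31 km/s

r_p = 6371 + 1286 = 7657.0 km = 7.6570×10⁶ m.
r_a = 6371 + 31770 = 38141 km = 3.8141×10⁷ m.
Semi-major axis a = (r_p + r_a)/2 = 22899 km = 2.290×10⁷ m.
Vis-viva: v² = μ(2/r − 1/a) = 3.986×10¹⁴ × (2.612×10⁻⁷ − 4.367×10⁻⁸) = 8.671×10⁷ m²/s².
v = 9312 m/s = 9.312 km/s.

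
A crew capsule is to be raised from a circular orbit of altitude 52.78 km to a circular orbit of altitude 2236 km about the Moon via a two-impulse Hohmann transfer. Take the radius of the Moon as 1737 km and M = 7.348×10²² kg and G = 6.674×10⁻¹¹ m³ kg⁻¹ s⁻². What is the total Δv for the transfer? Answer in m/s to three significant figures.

μ = GM = 6.674×10⁻¹¹ × 7.348×10²² = 4.904×10¹² m³/s².
r₁ = 1737 + 52.78 = 1789.8 km = 1.7898×10⁶ m.
r₂ = 1737 + 2236 = 3973.0 km = 3.9730×10⁶ m.
Transfer ellipse a_t = (r₁ + r₂)/2 = 2.881×10⁶ m.
At r₁: circular v_c1 = √(μ/r₁) = 1655 m/s; transfer-perilune v_p = √[μ(2/r₁ − 1/a_t)] = 1944 m/s.
Δv₁ = v_p − v_c1 = 288.4 m/s.
At r₂: circular v_c2 = √(μ/r₂) = 1111 m/s; transfer-apolune v_a = √[μ(2/r₂ − 1/a_t)] = 875.6 m/s.
Δv₂ = v_c2 − v_a = 235.4 m/s.
Total Δv = Δv₁ + Δv₂ = 523.8 m/s.

Δv_total ≈ 524 m/s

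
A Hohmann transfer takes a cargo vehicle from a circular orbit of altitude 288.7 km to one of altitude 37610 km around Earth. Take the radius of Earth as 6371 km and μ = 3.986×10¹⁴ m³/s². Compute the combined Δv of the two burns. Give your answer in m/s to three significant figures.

Δv_total ≈ 3930 m/s

r₁ = 6371 + 288.7 = 6659.7 km = 6.6597×10⁶ m.
r₂ = 6371 + 37610 = 43981 km = 4.3981×10⁷ m.
Transfer ellipse a_t = (r₁ + r₂)/2 = 2.532×10⁷ m.
At r₁: circular v_c1 = √(μ/r₁) = 7736 m/s; transfer-perigee v_p = √[μ(2/r₁ − 1/a_t)] = 10200 m/s.
Δv₁ = v_p − v_c1 = 2460 m/s.
At r₂: circular v_c2 = √(μ/r₂) = 3010 m/s; transfer-apogee v_a = √[μ(2/r₂ − 1/a_t)] = 1544 m/s.
Δv₂ = v_c2 − v_a = 1467 m/s.
Total Δv = Δv₁ + Δv₂ = 3926 m/s.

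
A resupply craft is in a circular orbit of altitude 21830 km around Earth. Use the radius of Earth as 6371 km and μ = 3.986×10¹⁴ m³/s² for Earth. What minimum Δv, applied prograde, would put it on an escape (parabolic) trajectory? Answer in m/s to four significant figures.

Δv ≈ 1557 m/s

r = 6371 + 21830 = 28201 km = 2.8201×10⁷ m.
Circular speed v_c = √(μ/r) = 3760 m/s.
Escape speed v_esc = √(2μ/r) = √2 × v_c = 5317 m/s.
Δv = v_esc − v_c = 1557 m/s.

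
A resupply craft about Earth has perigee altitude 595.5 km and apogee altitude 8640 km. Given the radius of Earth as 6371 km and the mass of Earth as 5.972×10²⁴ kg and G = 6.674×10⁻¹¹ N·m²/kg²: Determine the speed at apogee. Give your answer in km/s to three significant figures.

μ = GM = 6.674×10⁻¹¹ × 5.972×10²⁴ = 3.986×10¹⁴ m³/s².
r_p = 6371 + 595.5 = 6966.5 km = 6.9665×10⁶ m.
r_a = 6371 + 8640 = 15011 km = 1.5011×10⁷ m.
Semi-major axis a = (r_p + r_a)/2 = 10989 km = 1.099×10⁷ m.
Vis-viva: v² = μ(2/r − 1/a) = 3.986×10¹⁴ × (1.332×10⁻⁷ − 9.100×10⁻⁸) = 1.683×10⁷ m²/s².
v = 4103 m/s = 4.103 km/s.

v ≈ 4.10 km/s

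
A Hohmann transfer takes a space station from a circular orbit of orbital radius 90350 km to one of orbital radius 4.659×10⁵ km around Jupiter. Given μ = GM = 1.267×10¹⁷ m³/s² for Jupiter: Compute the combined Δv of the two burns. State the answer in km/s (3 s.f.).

r₁ = 90350 km = 9.035×10⁷ m.
r₂ = 4.659×10⁵ km = 4.659×10⁸ m.
Transfer ellipse a_t = (r₁ + r₂)/2 = 2.781×10⁸ m.
At r₁: circular v_c1 = √(μ/r₁) = 37450 m/s; transfer-perijove v_p = √[μ(2/r₁ − 1/a_t)] = 48470 m/s.
Δv₁ = v_p − v_c1 = 11020 m/s.
At r₂: circular v_c2 = √(μ/r₂) = 16490 m/s; transfer-apojove v_a = √[μ(2/r₂ − 1/a_t)] = 9399 m/s.
Δv₂ = v_c2 − v_a = 7092 m/s.
Total Δv = Δv₁ + Δv₂ = 18110 m/s = 18.11 km/s.

Δv_total ≈ 18.1 km/s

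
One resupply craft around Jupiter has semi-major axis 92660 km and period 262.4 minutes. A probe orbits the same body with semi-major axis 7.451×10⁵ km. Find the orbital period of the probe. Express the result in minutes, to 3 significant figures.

Kepler's third law: T² ∝ a³, so T₂ = T₁ (a₂/a₁)^(3/2).
a₂/a₁ = 8.041, (a₂/a₁)^(3/2) = 22.80.
T₂ = 262.4 × 22.80 = 5983 minutes.

T₂ ≈ 5980 minutes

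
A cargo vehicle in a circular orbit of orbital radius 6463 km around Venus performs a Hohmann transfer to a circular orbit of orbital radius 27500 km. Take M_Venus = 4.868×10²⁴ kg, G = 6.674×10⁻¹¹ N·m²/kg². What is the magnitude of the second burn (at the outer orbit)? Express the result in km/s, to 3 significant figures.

μ = GM = 6.674×10⁻¹¹ × 4.868×10²⁴ = 3.249×10¹⁴ m³/s².
r₁ = 6463 km = 6.463×10⁶ m.
r₂ = 27500 km = 2.750×10⁷ m.
Transfer ellipse a_t = (r₁ + r₂)/2 = 1.698×10⁷ m.
At r₁: circular v_c1 = √(μ/r₁) = 7090 m/s; transfer-periapsis v_p = √[μ(2/r₁ − 1/a_t)] = 9023 m/s.
At r₂: circular v_c2 = √(μ/r₂) = 3437 m/s; transfer-apoapsis v_a = √[μ(2/r₂ − 1/a_t)] = 2120 m/s.
Δv₂ = v_c2 − v_a = 1317 m/s.
= 1.317 km/s.

Δv ≈ 1.32 km/s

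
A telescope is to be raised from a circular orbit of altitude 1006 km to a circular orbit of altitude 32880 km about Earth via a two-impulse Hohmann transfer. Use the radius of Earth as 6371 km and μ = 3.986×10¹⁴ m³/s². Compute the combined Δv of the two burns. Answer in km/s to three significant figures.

Δv_total ≈ 3.58 km/s

r₁ = 6371 + 1006 = 7377.0 km = 7.3770×10⁶ m.
r₂ = 6371 + 32880 = 39251 km = 3.9251×10⁷ m.
Transfer ellipse a_t = (r₁ + r₂)/2 = 2.331×10⁷ m.
At r₁: circular v_c1 = √(μ/r₁) = 7351 m/s; transfer-perigee v_p = √[μ(2/r₁ − 1/a_t)] = 9538 m/s.
Δv₁ = v_p − v_c1 = 2187 m/s.
At r₂: circular v_c2 = √(μ/r₂) = 3187 m/s; transfer-apogee v_a = √[μ(2/r₂ − 1/a_t)] = 1793 m/s.
Δv₂ = v_c2 − v_a = 1394 m/s.
Total Δv = Δv₁ + Δv₂ = 3581 m/s = 3.581 km/s.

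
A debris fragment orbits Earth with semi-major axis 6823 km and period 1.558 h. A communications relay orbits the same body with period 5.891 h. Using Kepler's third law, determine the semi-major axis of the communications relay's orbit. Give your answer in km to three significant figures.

Kepler's third law: a³ ∝ T², so a₂ = a₁ (T₂/T₁)^(2/3).
T₂/T₁ = 3.781, (T₂/T₁)^(2/3) = 2.427.
a₂ = 6823 × 2.427 = 16560 km.

a₂ ≈ 16600 km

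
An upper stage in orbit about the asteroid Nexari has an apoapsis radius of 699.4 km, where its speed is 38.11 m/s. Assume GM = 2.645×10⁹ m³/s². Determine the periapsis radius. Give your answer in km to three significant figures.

r_a = 6.994×10⁵ m.
Specific energy ε = v²/2 − μ/r = -3.056×10³ J/kg, so a = −μ/(2ε) = 4.328×10⁵ m.
The apsides satisfy r_p + r_a = 2a, so the periapsis radius is 2a − r_a = 1.662×10⁵ m = 166.22 km.

periapsis radius ≈ 166 km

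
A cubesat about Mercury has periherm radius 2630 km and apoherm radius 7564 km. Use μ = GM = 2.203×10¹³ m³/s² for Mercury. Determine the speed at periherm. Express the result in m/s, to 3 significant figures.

v ≈ 3530 m/s

Semi-major axis a = (r_p + r_a)/2 = 5097.0 km = 5.097×10⁶ m.
Vis-viva: v² = μ(2/r − 1/a) = 2.203×10¹³ × (7.605×10⁻⁷ − 1.962×10⁻⁷) = 1.243×10⁷ m²/s².
v = 3526 m/s.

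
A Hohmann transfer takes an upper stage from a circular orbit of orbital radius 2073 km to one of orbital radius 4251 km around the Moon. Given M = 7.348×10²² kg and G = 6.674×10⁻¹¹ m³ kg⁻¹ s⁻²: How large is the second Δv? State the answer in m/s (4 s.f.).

μ = GM = 6.674×10⁻¹¹ × 7.348×10²² = 4.904×10¹² m³/s².
r₁ = 2073 km = 2.073×10⁶ m.
r₂ = 4251 km = 4.251×10⁶ m.
Transfer ellipse a_t = (r₁ + r₂)/2 = 3.162×10⁶ m.
At r₁: circular v_c1 = √(μ/r₁) = 1538 m/s; transfer-perilune v_p = √[μ(2/r₁ − 1/a_t)] = 1783 m/s.
At r₂: circular v_c2 = √(μ/r₂) = 1074 m/s; transfer-apolune v_a = √[μ(2/r₂ − 1/a_t)] = 869.7 m/s.
Δv₂ = v_c2 − v_a = 204.4 m/s.

Δv ≈ 204.4 m/s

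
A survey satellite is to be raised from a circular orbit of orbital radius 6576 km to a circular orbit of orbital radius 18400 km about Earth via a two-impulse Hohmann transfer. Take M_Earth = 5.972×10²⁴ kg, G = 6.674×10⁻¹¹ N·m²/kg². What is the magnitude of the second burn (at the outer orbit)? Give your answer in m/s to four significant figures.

μ = GM = 6.674×10⁻¹¹ × 5.972×10²⁴ = 3.986×10¹⁴ m³/s².
r₁ = 6576 km = 6.576×10⁶ m.
r₂ = 18400 km = 1.840×10⁷ m.
Transfer ellipse a_t = (r₁ + r₂)/2 = 1.249×10⁷ m.
At r₁: circular v_c1 = √(μ/r₁) = 7785 m/s; transfer-perigee v_p = √[μ(2/r₁ − 1/a_t)] = 9450 m/s.
At r₂: circular v_c2 = √(μ/r₂) = 4654 m/s; transfer-apogee v_a = √[μ(2/r₂ − 1/a_t)] = 3377 m/s.
Δv₂ = v_c2 − v_a = 1277 m/s.

Δv ≈ 1277 m/s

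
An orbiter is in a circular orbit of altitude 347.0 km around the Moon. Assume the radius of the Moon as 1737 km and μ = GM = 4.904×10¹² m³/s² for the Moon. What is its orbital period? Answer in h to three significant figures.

T ≈ 2.37 h

r = 1737 + 347.0 = 2084.0 km = 2.0840×10⁶ m.
Kepler's third law: T = 2π√(r³/μ) = 2π√((2.084×10⁶)³ / 4.904×10¹²).
r³/μ = 1.846×10⁶ s², so T = 2π × 1.359×10³ = 8.536×10³ s.
Converting: 8.536×10³ s ÷ 3600 = 2.371 h.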